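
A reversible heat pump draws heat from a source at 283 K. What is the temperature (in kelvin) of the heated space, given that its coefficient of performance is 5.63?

T_H ≈ 344 K

COP_HP = T_H/(T_H − T_C) ⇒ T_H = T_C·COP_HP/(COP_HP − 1) = 283.00 × 5.63/(5.63 − 1) = 344 K.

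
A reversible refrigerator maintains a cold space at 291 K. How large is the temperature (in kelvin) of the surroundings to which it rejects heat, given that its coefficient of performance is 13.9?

COP_R = T_C/(T_H − T_C) ⇒ T_H = T_C·(1 + 1/COP_R) = 291.00 × (1 + 1/13.9) = 312 K.

T_H ≈ 312 K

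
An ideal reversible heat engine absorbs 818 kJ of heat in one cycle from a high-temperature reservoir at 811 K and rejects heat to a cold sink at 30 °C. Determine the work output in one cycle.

W ≈ 512 kJ

T_C = 30 °C → 30 + 273.15 = 303.15 K.
Carnot efficiency: η = 1 − T_C/T_H = 1 − 303.15/811.00 = 0.6262.
W = η·Q_H = 0.6262 × 818 = 512 kJ.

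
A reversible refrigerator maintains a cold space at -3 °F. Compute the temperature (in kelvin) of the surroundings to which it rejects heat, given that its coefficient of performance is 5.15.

T_C = -3 °F → (-3 − 32) × 5/9 = -19.44 °C = 253.71 K.
COP_R = T_C/(T_H − T_C) ⇒ T_H = T_C·(1 + 1/COP_R) = 253.71 × (1 + 1/5.15) = 303 K.

T_H ≈ 303 K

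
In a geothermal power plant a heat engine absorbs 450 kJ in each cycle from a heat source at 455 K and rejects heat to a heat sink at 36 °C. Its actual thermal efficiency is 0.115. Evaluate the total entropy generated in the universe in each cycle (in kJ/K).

ΔS_univ ≈ 0.299 kJ/K

T_C = 36 °C → 36 + 273.15 = 309.15 K.
W = η·Q_H = 0.115 × 450 = 51.75 kJ, so Q_C = Q_H − W = 398.2 kJ.
Reservoir entropy changes: ΔS_H = −Q_H/T_H = −450/455.00 = -0.9890 kJ/K and ΔS_C = +Q_C/T_C = 398.2/309.15 = 1.288 kJ/K.
ΔS_univ = −Q_H/T_H + Q_C/T_C = 0.299 kJ/K (> 0, since η = 0.115 < η_Carnot = 0.321).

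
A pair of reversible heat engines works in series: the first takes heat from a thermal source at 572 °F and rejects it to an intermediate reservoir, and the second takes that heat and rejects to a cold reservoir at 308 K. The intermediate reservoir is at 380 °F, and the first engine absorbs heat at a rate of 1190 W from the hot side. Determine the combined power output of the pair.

Ẇ_total ≈ 550.5 W

T_H = 572 °F → (572 − 32) × 5/9 = 300.00 °C = 573.15 K.
Two reversible stages in series are equivalent to a single Carnot engine between T_H and T_C, so η_total = 1 − T_C/T_H = 1 − 308.00/573.15 = 0.4626.
W_total = η_total · Q_H = 0.4626 × 1190 = 550.5 W.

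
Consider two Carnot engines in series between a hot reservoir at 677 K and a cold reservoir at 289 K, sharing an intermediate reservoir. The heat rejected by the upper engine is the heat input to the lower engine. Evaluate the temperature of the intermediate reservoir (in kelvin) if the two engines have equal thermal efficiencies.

T_m ≈ 442.3 K

Equal efficiencies require 1 − T_m/T_H = 1 − T_C/T_m, i.e. T_m/T_H = T_C/T_m, so T_m = √(T_H·T_C) = √(677.00 × 289.00) = 442.3 K.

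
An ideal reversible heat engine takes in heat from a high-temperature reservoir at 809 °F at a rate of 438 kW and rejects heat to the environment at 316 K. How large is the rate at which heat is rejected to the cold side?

Q̇_C ≈ 196 kW

T_H = 809 °F → (809 − 32) × 5/9 = 431.67 °C = 704.82 K.
η_rev = 1 − T_C/T_H = 1 − 316.00/704.82 = 0.5517.
For a reversible cycle Q_C/Q_H = T_C/T_H, so Q_C = 438 × 316.00/704.82 = 196 kW.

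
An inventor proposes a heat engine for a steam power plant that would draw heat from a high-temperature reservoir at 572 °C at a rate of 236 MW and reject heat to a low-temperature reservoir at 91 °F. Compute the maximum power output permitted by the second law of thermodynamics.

Ẇ_max ≈ 150.6 MW

T_H = 572 °C → 572 + 273.15 = 845.15 K.
T_C = 91 °F → (91 − 32) × 5/9 = 32.78 °C = 305.93 K.
By the Carnot theorem, η_max = 1 − T_C/T_H = 1 − 305.93/845.15 = 0.6380.
W_max = η_max · Q_H = 0.6380 × 236 = 150.6 MW.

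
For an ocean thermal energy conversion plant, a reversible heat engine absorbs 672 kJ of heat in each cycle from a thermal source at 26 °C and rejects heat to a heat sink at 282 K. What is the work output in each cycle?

T_H = 26 °C → 26 + 273.15 = 299.15 K.
Carnot efficiency: η = 1 − T_C/T_H = 1 − 282.00/299.15 = 0.0573.
W = η·Q_H = 0.0573 × 672 = 38.5 kJ.

W ≈ 38.5 kJ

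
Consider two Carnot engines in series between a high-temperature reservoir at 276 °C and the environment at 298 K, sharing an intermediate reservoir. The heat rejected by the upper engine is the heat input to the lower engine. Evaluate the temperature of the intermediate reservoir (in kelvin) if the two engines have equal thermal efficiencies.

T_H = 276 °C → 276 + 273.15 = 549.15 K.
Equal efficiencies require 1 − T_m/T_H = 1 − T_C/T_m, i.e. T_m/T_H = T_C/T_m, so T_m = √(T_H·T_C) = √(549.15 × 298.00) = 405 K.

T_m ≈ 405 K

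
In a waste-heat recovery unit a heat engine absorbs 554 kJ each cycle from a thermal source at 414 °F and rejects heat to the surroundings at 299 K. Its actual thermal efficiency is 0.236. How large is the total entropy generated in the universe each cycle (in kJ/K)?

ΔS_univ ≈ 0.274 kJ/K

T_H = 414 °F → (414 − 32) × 5/9 = 212.22 °C = 485.37 K.
W = η·Q_H = 0.236 × 554 = 130.7 kJ, so Q_C = Q_H − W = 423.3 kJ.
Reservoir entropy changes: ΔS_H = −Q_H/T_H = −554/485.37 = -1.141 kJ/K and ΔS_C = +Q_C/T_C = 423.3/299.00 = 1.416 kJ/K.
ΔS_univ = −Q_H/T_H + Q_C/T_C = 0.274 kJ/K (> 0, since η = 0.236 < η_Carnot = 0.384).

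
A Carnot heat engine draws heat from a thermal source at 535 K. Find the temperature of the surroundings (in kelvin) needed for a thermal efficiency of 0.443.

From η = 1 − T_C/T_H, T_C = T_H·(1 − η) = 535.00 × (1 − 0.443) = 298.0 K.

T_C ≈ 298.0 K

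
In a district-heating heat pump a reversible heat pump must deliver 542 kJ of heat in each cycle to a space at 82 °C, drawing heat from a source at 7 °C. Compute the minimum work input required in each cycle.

W_in ≈ 114.5 kJ

T_H = 82 °C → 82 + 273.15 = 355.15 K.
T_C = 7 °C → 7 + 273.15 = 280.15 K.
COP_HP = T_H/(T_H − T_C) = 355.15/75.00 = 4.7353.
W = Q_H/COP_HP = 542/4.7353 = 114.5 kJ.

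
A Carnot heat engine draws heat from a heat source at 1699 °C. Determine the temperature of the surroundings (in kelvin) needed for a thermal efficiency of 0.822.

T_H = 1699 °C → 1699 + 273.15 = 1972.15 K.
From η = 1 − T_C/T_H, T_C = T_H·(1 − η) = 1972.15 × (1 − 0.822) = 351.0 K.

T_C ≈ 351.0 K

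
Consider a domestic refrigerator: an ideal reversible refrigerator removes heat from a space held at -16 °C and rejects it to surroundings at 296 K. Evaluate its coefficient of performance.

T_C = -16 °C → -16 + 273.15 = 257.15 K.
For a reversible refrigerator, COP_R = T_C/(T_H − T_C) = 257.15/(296.00 − 257.15) = 6.62.

COP_R ≈ 6.62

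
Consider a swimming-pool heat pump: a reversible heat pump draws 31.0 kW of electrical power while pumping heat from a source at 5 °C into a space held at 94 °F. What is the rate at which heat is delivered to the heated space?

Q̇_H ≈ 324 kW

T_H = 94 °F → (94 − 32) × 5/9 = 34.44 °C = 307.59 K.
T_C = 5 °C → 5 + 273.15 = 278.15 K.
Reversible heating COP: COP_HP = T_H/(T_H − T_C) = 307.59/29.44 = 10.4466.
Q_H = COP_HP · W = 10.4466 × 31.0 = 324 kW.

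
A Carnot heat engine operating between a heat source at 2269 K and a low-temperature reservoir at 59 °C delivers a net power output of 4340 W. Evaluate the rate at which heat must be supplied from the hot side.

Q̇_H ≈ 5084 W

T_C = 59 °C → 59 + 273.15 = 332.15 K.
Since the cycle is reversible, η = 1 − T_C/T_H = 1 − 332.15/2269.00 = 0.8536.
Q_H = W/η = 4340/0.8536 = 5084 W.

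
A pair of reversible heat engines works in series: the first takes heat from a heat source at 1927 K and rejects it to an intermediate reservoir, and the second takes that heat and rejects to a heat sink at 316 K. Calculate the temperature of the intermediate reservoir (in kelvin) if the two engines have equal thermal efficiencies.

Equal efficiencies require 1 − T_m/T_H = 1 − T_C/T_m, i.e. T_m/T_H = T_C/T_m, so T_m = √(T_H·T_C) = √(1927.00 × 316.00) = 780 K.

T_m ≈ 780 K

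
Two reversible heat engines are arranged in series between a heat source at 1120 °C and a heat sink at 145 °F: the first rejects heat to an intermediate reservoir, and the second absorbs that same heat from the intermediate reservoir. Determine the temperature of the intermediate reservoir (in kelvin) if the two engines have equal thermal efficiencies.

T_m ≈ 684 K

T_H = 1120 °C → 1120 + 273.15 = 1393.15 K.
T_C = 145 °F → (145 − 32) × 5/9 = 62.78 °C = 335.93 K.
Equal efficiencies require 1 − T_m/T_H = 1 − T_C/T_m, i.e. T_m/T_H = T_C/T_m, so T_m = √(T_H·T_C) = √(1393.15 × 335.93) = 684 K.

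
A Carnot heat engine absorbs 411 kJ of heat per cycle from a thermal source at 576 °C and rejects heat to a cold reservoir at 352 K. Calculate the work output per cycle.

T_H = 576 °C → 576 + 273.15 = 849.15 K.
η_rev = 1 − T_C/T_H = 1 − 352.00/849.15 = 0.5855.
W = η·Q_H = 0.5855 × 411 = 241 kJ.

W ≈ 241 kJ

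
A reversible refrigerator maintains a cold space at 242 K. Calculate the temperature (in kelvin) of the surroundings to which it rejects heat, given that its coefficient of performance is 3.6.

T_H ≈ 309 K

COP_R = T_C/(T_H − T_C) ⇒ T_H = T_C·(1 + 1/COP_R) = 242.00 × (1 + 1/3.6) = 309 K.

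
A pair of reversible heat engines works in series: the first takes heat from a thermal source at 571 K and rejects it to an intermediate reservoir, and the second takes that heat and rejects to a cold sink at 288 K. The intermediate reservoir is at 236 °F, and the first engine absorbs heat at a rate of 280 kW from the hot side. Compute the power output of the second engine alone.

T_m = 236 °F → (236 − 32) × 5/9 = 113.33 °C = 386.48 K.
Heat entering the second stage: Q_m = Q_H·(T_m/T_H) = 280 × 386.48/571.00 = 190 kW.
Second-stage efficiency η₂ = 1 − T_C/T_m = 1 − 288.00/386.48 = 0.2548, so W₂ = η₂·Q_m = 48.3 kW.

Ẇ₂ ≈ 48.3 kW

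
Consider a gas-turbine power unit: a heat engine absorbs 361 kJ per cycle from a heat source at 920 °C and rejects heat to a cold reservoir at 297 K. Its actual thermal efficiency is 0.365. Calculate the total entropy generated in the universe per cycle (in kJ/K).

T_H = 920 °C → 920 + 273.15 = 1193.15 K.
W = η·Q_H = 0.365 × 361 = 131.8 kJ, so Q_C = Q_H − W = 229.2 kJ.
Reservoir entropy changes: ΔS_H = −Q_H/T_H = −361/1193.15 = -0.3026 kJ/K and ΔS_C = +Q_C/T_C = 229.2/297.00 = 0.7718 kJ/K.
ΔS_univ = −Q_H/T_H + Q_C/T_C = 0.469 kJ/K (> 0, since η = 0.365 < η_Carnot = 0.751).

ΔS_univ ≈ 0.469 kJ/K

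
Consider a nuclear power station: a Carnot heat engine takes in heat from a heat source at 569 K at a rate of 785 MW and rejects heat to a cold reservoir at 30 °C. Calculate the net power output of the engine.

Ẇ ≈ 366.8 MW

T_C = 30 °C → 30 + 273.15 = 303.15 K.
The Carnot efficiency is η = 1 − T_C/T_H = 1 − 303.15/569.00 = 0.4672.
W = η·Q_H = 0.4672 × 785 = 366.8 MW.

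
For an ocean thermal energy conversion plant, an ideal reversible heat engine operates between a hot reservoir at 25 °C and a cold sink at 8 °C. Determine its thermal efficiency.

η ≈ 0.0570

T_H = 25 °C → 25 + 273.15 = 298.15 K.
T_C = 8 °C → 8 + 273.15 = 281.15 K.
η_rev = 1 − T_C/T_H = 1 − 281.15/298.15 = 0.0570.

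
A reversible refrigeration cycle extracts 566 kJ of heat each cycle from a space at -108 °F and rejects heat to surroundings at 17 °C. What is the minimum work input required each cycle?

T_H = 17 °C → 17 + 273.15 = 290.15 K.
T_C = -108 °F → (-108 − 32) × 5/9 = -77.78 °C = 195.37 K.
For a reversible refrigerator, COP_R = T_C/(T_H − T_C) = 195.37/94.78 = 2.0614.
W = Q_C/COP_R = 566/2.0614 = 275 kJ.

W_in ≈ 275 kJ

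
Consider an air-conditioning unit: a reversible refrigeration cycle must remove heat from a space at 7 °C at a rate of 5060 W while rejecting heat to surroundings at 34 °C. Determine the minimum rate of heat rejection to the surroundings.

Q̇_H ≈ 5550 W

T_H = 34 °C → 34 + 273.15 = 307.15 K.
T_C = 7 °C → 7 + 273.15 = 280.15 K.
For a reversible cycle Q_H/Q_C = T_H/T_C, so Q_H = Q_C·T_H/T_C = 5060 × 307.15/280.15 = 5550 W.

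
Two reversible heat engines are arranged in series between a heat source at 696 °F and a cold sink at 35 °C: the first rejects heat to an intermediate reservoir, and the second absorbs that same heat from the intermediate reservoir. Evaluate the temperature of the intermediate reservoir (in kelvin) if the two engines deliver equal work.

T_m ≈ 475 K

T_H = 696 °F → (696 − 32) × 5/9 = 368.89 °C = 642.04 K.
T_C = 35 °C → 35 + 273.15 = 308.15 K.
For reversible stages Q_m = Q_H·(T_m/T_H). Setting W₁ = Q_H(1 − T_m/T_H) equal to W₂ = Q_m(1 − T_C/T_m) = Q_H·(T_m − T_C)/T_H gives T_H − T_m = T_m − T_C, so T_m = (T_H + T_C)/2 = (642.04 + 308.15)/2 = 475 K.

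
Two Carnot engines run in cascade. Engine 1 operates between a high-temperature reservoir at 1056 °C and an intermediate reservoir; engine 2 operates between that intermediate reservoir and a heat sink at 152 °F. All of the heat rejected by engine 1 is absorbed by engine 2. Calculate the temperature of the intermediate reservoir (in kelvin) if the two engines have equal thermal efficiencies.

T_H = 1056 °C → 1056 + 273.15 = 1329.15 K.
T_C = 152 °F → (152 − 32) × 5/9 = 66.67 °C = 339.82 K.
Equal efficiencies require 1 − T_m/T_H = 1 − T_C/T_m, i.e. T_m/T_H = T_C/T_m, so T_m = √(T_H·T_C) = √(1329.15 × 339.82) = 672 K.

T_m ≈ 672 K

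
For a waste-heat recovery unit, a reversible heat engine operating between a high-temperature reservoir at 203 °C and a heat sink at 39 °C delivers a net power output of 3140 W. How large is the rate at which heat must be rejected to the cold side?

Q̇_C ≈ 5977 W

T_H = 203 °C → 203 + 273.15 = 476.15 K.
T_C = 39 °C → 39 + 273.15 = 312.15 K.
Carnot efficiency: η = 1 − T_C/T_H = 1 − 312.15/476.15 = 0.3444.
Since Q_C/Q_H = T_C/T_H and Q_H = W/η, Q_C = W·T_C/(T_H − T_C) = 3140 × 312.15/164.00 = 5977 W.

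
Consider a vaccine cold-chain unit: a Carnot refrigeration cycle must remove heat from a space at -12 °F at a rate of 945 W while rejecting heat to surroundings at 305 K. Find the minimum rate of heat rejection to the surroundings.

Q̇_H ≈ 1160 W

T_C = -12 °F → (-12 − 32) × 5/9 = -24.44 °C = 248.71 K.
For a reversible cycle Q_H/Q_C = T_H/T_C, so Q_H = Q_C·T_H/T_C = 945 × 305.00/248.71 = 1160 W.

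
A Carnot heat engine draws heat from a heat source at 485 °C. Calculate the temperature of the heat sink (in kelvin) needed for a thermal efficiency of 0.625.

T_H = 485 °C → 485 + 273.15 = 758.15 K.
From η = 1 − T_C/T_H, T_C = T_H·(1 − η) = 758.15 × (1 − 0.625) = 284 K.

T_C ≈ 284 K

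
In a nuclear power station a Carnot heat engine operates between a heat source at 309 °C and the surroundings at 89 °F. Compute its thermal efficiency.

η ≈ 0.4764

T_H = 309 °C → 309 + 273.15 = 582.15 K.
T_C = 89 °F → (89 − 32) × 5/9 = 31.67 °C = 304.82 K.
Since the cycle is reversible, η = 1 − T_C/T_H = 1 − 304.82/582.15 = 0.4764.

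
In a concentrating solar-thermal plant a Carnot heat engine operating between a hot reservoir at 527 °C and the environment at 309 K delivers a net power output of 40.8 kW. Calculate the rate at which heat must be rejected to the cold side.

Q̇_C ≈ 25.67 kW

T_H = 527 °C → 527 + 273.15 = 800.15 K.
For a reversible engine, η = 1 − T_C/T_H = 1 − 309.00/800.15 = 0.6138.
Since Q_C/Q_H = T_C/T_H and Q_H = W/η, Q_C = W·T_C/(T_H − T_C) = 40.8 × 309.00/491.15 = 25.67 kW.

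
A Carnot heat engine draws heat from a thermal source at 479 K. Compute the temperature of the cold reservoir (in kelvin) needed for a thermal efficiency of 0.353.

T_C ≈ 310 K

From η = 1 − T_C/T_H, T_C = T_H·(1 − η) = 479.00 × (1 − 0.353) = 310 K.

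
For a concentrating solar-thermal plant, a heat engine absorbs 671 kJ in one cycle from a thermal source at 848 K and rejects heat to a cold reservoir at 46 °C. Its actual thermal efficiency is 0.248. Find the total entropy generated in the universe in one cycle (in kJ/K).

ΔS_univ ≈ 0.790 kJ/K

T_C = 46 °C → 46 + 273.15 = 319.15 K.
W = η·Q_H = 0.248 × 671 = 166.4 kJ, so Q_C = Q_H − W = 504.6 kJ.
The hot reservoir loses entropy Q_H/T_H = 671/848.00 = 0.7913 kJ/K; the cold reservoir gains Q_C/T_C = 504.6/319.15 = 1.581 kJ/K.
ΔS_univ = −Q_H/T_H + Q_C/T_C = 0.790 kJ/K (> 0, since η = 0.248 < η_Carnot = 0.624).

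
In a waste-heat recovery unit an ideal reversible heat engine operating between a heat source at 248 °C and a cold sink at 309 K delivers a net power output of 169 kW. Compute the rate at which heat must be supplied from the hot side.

Q̇_H ≈ 415 kW

T_H = 248 °C → 248 + 273.15 = 521.15 K.
For a reversible engine, η = 1 − T_C/T_H = 1 − 309.00/521.15 = 0.4071.
Q_H = W/η = 169/0.4071 = 415 kW.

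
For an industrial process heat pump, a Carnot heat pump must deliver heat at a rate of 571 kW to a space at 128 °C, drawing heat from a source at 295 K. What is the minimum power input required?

T_H = 128 °C → 128 + 273.15 = 401.15 K.
The Carnot heat-pump COP is COP_HP = T_H/(T_H − T_C) = 401.15/106.15 = 3.7791.
W = Q_H/COP_HP = 571/3.7791 = 151 kW.

Ẇ_in ≈ 151 kW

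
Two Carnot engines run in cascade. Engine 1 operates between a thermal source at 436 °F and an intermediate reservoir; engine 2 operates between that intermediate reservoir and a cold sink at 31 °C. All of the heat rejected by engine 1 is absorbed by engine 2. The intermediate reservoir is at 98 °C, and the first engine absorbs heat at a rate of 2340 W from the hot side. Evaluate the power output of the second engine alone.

Ẇ₂ ≈ 315 W

T_H = 436 °F → (436 − 32) × 5/9 = 224.44 °C = 497.59 K.
T_C = 31 °C → 31 + 273.15 = 304.15 K.
T_m = 98 °C → 98 + 273.15 = 371.15 K.
Heat entering the second stage: Q_m = Q_H·(T_m/T_H) = 2340 × 371.15/497.59 = 1750 W.
Second-stage efficiency η₂ = 1 − T_C/T_m = 1 − 304.15/371.15 = 0.1805, so W₂ = η₂·Q_m = 315 W.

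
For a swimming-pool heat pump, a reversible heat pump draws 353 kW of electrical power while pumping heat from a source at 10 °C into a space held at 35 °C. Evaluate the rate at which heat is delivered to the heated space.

T_H = 35 °C → 35 + 273.15 = 308.15 K.
T_C = 10 °C → 10 + 273.15 = 283.15 K.
Reversible heating COP: COP_HP = T_H/(T_H − T_C) = 308.15/25.00 = 12.3260.
Q_H = COP_HP · W = 12.3260 × 353 = 4350 kW.

Q̇_H ≈ 4350 kW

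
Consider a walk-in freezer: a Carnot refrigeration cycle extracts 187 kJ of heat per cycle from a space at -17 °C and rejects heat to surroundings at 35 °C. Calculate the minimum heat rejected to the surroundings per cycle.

T_H = 35 °C → 35 + 273.15 = 308.15 K.
T_C = -17 °C → -17 + 273.15 = 256.15 K.
For a reversible cycle Q_H/Q_C = T_H/T_C, so Q_H = Q_C·T_H/T_C = 187 × 308.15/256.15 = 225 kJ.

Q_H ≈ 225 kJ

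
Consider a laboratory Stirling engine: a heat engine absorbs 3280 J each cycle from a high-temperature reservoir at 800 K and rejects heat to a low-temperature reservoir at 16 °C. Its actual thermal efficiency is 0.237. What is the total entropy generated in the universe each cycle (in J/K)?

ΔS_univ ≈ 4.56 J/K

T_C = 16 °C → 16 + 273.15 = 289.15 K.
W = η·Q_H = 0.237 × 3280 = 777.4 J, so Q_C = Q_H − W = 2503 J.
Entropy balance on the reservoirs: −Q_H/T_H = -4.100 J/K, +Q_C/T_C = 8.655 J/K.
ΔS_univ = −Q_H/T_H + Q_C/T_C = 4.56 J/K (> 0, since η = 0.237 < η_Carnot = 0.639).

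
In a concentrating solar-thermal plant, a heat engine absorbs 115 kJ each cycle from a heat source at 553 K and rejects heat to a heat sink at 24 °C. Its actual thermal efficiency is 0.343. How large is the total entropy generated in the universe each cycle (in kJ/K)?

T_C = 24 °C → 24 + 273.15 = 297.15 K.
W = η·Q_H = 0.343 × 115 = 39.45 kJ, so Q_C = Q_H − W = 75.56 kJ.
The hot reservoir loses entropy Q_H/T_H = 115/553.00 = 0.2080 kJ/K; the cold reservoir gains Q_C/T_C = 75.56/297.15 = 0.2543 kJ/K.
ΔS_univ = −Q_H/T_H + Q_C/T_C = 0.0463 kJ/K (> 0, since η = 0.343 < η_Carnot = 0.463).

ΔS_univ ≈ 0.0463 kJ/K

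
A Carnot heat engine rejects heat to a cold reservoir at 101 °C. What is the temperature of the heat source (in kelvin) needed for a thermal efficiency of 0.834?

T_H ≈ 2254 K

T_C = 101 °C → 101 + 273.15 = 374.15 K.
From η = 1 − T_C/T_H, solving for T_H gives T_H = T_C/(1 − η) = 374.15/(1 − 0.834) = 2254 K.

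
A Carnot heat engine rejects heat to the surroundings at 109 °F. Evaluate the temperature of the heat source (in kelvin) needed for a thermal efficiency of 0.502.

T_H ≈ 634.4 K

T_C = 109 °F → (109 − 32) × 5/9 = 42.78 °C = 315.93 K.
From η = 1 − T_C/T_H, solving for T_H gives T_H = T_C/(1 − η) = 315.93/(1 − 0.502) = 634.4 K.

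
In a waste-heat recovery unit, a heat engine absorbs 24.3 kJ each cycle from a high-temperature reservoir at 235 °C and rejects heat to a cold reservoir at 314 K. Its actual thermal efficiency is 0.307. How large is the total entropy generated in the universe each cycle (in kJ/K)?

T_H = 235 °C → 235 + 273.15 = 508.15 K.
W = η·Q_H = 0.307 × 24.3 = 7.460 kJ, so Q_C = Q_H − W = 16.84 kJ.
Reservoir entropy changes: ΔS_H = −Q_H/T_H = −24.3/508.15 = -0.04782 kJ/K and ΔS_C = +Q_C/T_C = 16.84/314.00 = 0.05363 kJ/K.
ΔS_univ = −Q_H/T_H + Q_C/T_C = 0.00581 kJ/K (> 0, since η = 0.307 < η_Carnot = 0.382).

ΔS_univ ≈ 0.00581 kJ/K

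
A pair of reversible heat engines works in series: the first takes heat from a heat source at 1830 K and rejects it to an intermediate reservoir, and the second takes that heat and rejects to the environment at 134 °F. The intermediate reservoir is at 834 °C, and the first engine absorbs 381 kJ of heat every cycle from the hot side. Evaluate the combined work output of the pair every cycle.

W_total ≈ 312 kJ

T_C = 134 °F → (134 − 32) × 5/9 = 56.67 °C = 329.82 K.
Two reversible stages in series are equivalent to a single Carnot engine between T_H and T_C, so η_total = 1 − T_C/T_H = 1 − 329.82/1830.00 = 0.8198.
W_total = η_total · Q_H = 0.8198 × 381 = 312 kJ.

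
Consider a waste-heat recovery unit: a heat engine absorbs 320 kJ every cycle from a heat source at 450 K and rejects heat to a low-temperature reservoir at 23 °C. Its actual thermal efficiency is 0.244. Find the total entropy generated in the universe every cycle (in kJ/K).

T_C = 23 °C → 23 + 273.15 = 296.15 K.
W = η·Q_H = 0.244 × 320 = 78.08 kJ, so Q_C = Q_H − W = 241.9 kJ.
The hot reservoir loses entropy Q_H/T_H = 320/450.00 = 0.7111 kJ/K; the cold reservoir gains Q_C/T_C = 241.9/296.15 = 0.8169 kJ/K.
ΔS_univ = −Q_H/T_H + Q_C/T_C = 0.106 kJ/K (> 0, since η = 0.244 < η_Carnot = 0.342).

ΔS_univ ≈ 0.106 kJ/K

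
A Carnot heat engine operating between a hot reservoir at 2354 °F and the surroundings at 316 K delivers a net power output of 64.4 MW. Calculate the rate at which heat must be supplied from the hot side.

T_H = 2354 °F → (2354 − 32) × 5/9 = 1290.00 °C = 1563.15 K.
Carnot efficiency: η = 1 − T_C/T_H = 1 − 316.00/1563.15 = 0.7978.
Q_H = W/η = 64.4/0.7978 = 80.72 MW.

Q̇_H ≈ 80.72 MW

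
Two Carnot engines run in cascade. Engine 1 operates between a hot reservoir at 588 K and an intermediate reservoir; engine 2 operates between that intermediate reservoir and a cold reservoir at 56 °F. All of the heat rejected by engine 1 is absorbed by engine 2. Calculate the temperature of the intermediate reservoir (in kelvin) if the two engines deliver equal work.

T_m ≈ 437.2 K

T_C = 56 °F → (56 − 32) × 5/9 = 13.33 °C = 286.48 K.
For reversible stages Q_m = Q_H·(T_m/T_H). Setting W₁ = Q_H(1 − T_m/T_H) equal to W₂ = Q_m(1 − T_C/T_m) = Q_H·(T_m − T_C)/T_H gives T_H − T_m = T_m − T_C, so T_m = (T_H + T_C)/2 = (588.00 + 286.48)/2 = 437.2 K.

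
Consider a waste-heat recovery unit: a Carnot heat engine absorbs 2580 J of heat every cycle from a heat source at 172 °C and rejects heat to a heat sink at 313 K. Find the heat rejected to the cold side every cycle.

T_H = 172 °C → 172 + 273.15 = 445.15 K.
Carnot efficiency: η = 1 − T_C/T_H = 1 − 313.00/445.15 = 0.2969.
For a reversible cycle Q_C/Q_H = T_C/T_H, so Q_C = 2580 × 313.00/445.15 = 1810 J.

Q_C ≈ 1810 J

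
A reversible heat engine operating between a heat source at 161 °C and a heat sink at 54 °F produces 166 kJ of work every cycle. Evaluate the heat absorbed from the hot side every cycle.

Q_H ≈ 484.4 kJ

T_H = 161 °C → 161 + 273.15 = 434.15 K.
T_C = 54 °F → (54 − 32) × 5/9 = 12.22 °C = 285.37 K.
Carnot efficiency: η = 1 − T_C/T_H = 1 − 285.37/434.15 = 0.3427.
Q_H = W/η = 166/0.3427 = 484.4 kJ.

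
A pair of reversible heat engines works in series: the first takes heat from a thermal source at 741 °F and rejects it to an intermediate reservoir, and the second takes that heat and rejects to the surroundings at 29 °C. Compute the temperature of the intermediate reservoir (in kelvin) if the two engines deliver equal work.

T_H = 741 °F → (741 − 32) × 5/9 = 393.89 °C = 667.04 K.
T_C = 29 °C → 29 + 273.15 = 302.15 K.
For reversible stages Q_m = Q_H·(T_m/T_H). Setting W₁ = Q_H(1 − T_m/T_H) equal to W₂ = Q_m(1 − T_C/T_m) = Q_H·(T_m − T_C)/T_H gives T_H − T_m = T_m − T_C, so T_m = (T_H + T_C)/2 = (667.04 + 302.15)/2 = 484.6 K.

T_m ≈ 484.6 K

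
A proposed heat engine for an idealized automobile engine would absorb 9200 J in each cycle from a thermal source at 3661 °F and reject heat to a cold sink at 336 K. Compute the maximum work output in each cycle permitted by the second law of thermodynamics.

T_H = 3661 °F → (3661 − 32) × 5/9 = 2016.11 °C = 2289.26 K.
The upper bound on efficiency is η_max = 1 − T_C/T_H = 1 − 336.00/2289.26 = 0.8532.
W_max = η_max · Q_H = 0.8532 × 9200 = 7850 J.

W_max ≈ 7850 J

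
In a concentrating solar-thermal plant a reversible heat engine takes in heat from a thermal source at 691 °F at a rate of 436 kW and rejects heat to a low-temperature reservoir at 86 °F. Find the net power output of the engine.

T_H = 691 °F → (691 − 32) × 5/9 = 366.11 °C = 639.26 K.
T_C = 86 °F → (86 − 32) × 5/9 = 30.00 °C = 303.15 K.
Carnot efficiency: η = 1 − T_C/T_H = 1 − 303.15/639.26 = 0.5258.
W = η·Q_H = 0.5258 × 436 = 229.2 kW.

Ẇ ≈ 229.2 kW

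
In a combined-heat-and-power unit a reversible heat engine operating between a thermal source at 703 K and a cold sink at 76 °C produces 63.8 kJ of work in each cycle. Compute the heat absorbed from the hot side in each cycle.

Q_H ≈ 127 kJ

T_C = 76 °C → 76 + 273.15 = 349.15 K.
The Carnot efficiency is η = 1 − T_C/T_H = 1 − 349.15/703.00 = 0.5033.
Q_H = W/η = 63.8/0.5033 = 127 kJ.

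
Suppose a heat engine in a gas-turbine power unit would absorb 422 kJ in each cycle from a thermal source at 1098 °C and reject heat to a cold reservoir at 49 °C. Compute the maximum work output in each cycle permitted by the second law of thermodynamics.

T_H = 1098 °C → 1098 + 273.15 = 1371.15 K.
T_C = 49 °C → 49 + 273.15 = 322.15 K.
The second-law ceiling is the Carnot efficiency, η_max = 1 − T_C/T_H = 1 − 322.15/1371.15 = 0.7651.
W_max = η_max · Q_H = 0.7651 × 422 = 322.9 kJ.

W_max ≈ 322.9 kJ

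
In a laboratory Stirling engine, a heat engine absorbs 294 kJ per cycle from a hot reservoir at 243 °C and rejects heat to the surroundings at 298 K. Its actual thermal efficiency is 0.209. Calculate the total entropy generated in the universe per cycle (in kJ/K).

ΔS_univ ≈ 0.2108 kJ/K

T_H = 243 °C → 243 + 273.15 = 516.15 K.
W = η·Q_H = 0.209 × 294 = 61.45 kJ, so Q_C = Q_H − W = 232.6 kJ.
Entropy balance on the reservoirs: −Q_H/T_H = -0.5696 kJ/K, +Q_C/T_C = 0.7804 kJ/K.
ΔS_univ = −Q_H/T_H + Q_C/T_C = 0.2108 kJ/K (> 0, since η = 0.209 < η_Carnot = 0.423).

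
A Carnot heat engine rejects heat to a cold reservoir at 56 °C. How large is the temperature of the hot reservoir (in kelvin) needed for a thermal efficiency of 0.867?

T_C = 56 °C → 56 + 273.15 = 329.15 K.
From η = 1 − T_C/T_H, solving for T_H gives T_H = T_C/(1 − η) = 329.15/(1 − 0.867) = 2470 K.

T_H ≈ 2470 K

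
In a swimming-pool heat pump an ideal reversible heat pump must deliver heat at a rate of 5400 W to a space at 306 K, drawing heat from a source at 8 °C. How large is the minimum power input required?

T_C = 8 °C → 8 + 273.15 = 281.15 K.
For a reversible heat pump, COP_HP = T_H/(T_H − T_C) = 306.00/24.85 = 12.3139.
W = Q_H/COP_HP = 5400/12.3139 = 438.5 W.

Ẇ_in ≈ 438.5 W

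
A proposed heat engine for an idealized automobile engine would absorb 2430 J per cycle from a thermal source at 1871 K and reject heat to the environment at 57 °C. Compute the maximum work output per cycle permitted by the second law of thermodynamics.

W_max ≈ 2001 J

T_C = 57 °C → 57 + 273.15 = 330.15 K.
The second-law ceiling is the Carnot efficiency, η_max = 1 − T_C/T_H = 1 − 330.15/1871.00 = 0.8235.
W_max = η_max · Q_H = 0.8235 × 2430 = 2001 J.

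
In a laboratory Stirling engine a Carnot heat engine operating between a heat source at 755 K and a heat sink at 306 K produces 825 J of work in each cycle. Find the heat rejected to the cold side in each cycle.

Q_C ≈ 562.2 J

η_rev = 1 − T_C/T_H = 1 − 306.00/755.00 = 0.5947.
Since Q_C/Q_H = T_C/T_H and Q_H = W/η, Q_C = W·T_C/(T_H − T_C) = 825 × 306.00/449.00 = 562.2 J.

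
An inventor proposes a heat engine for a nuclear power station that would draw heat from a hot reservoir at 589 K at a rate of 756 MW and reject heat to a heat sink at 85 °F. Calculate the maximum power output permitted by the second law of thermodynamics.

T_C = 85 °F → (85 − 32) × 5/9 = 29.44 °C = 302.59 K.
By the Carnot theorem, η_max = 1 − T_C/T_H = 1 − 302.59/589.00 = 0.4863.
W_max = η_max · Q_H = 0.4863 × 756 = 367.6 MW.

Ẇ_max ≈ 367.6 MW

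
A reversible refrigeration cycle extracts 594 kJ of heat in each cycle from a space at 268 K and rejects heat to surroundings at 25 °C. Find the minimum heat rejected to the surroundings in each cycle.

T_H = 25 °C → 25 + 273.15 = 298.15 K.
For a reversible cycle Q_H/Q_C = T_H/T_C, so Q_H = Q_C·T_H/T_C = 594 × 298.15/268.00 = 660.8 kJ.

Q_H ≈ 660.8 kJ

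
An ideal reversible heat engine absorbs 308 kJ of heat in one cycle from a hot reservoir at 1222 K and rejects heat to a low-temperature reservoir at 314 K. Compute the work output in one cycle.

W ≈ 229 kJ

For a reversible engine, η = 1 − T_C/T_H = 1 − 314.00/1222.00 = 0.7430.
W = η·Q_H = 0.7430 × 308 = 229 kJ.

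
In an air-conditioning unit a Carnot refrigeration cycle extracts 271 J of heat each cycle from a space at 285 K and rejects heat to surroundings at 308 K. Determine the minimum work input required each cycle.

For a reversible refrigerator, COP_R = T_C/(T_H − T_C) = 285.00/23.00 = 12.3913.
W = Q_C/COP_R = 271/12.3913 = 21.9 J.

W_in ≈ 21.9 J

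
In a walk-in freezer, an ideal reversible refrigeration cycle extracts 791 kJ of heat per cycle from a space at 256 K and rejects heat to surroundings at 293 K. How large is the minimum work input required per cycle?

The reversible coefficient of performance is COP_R = T_C/(T_H − T_C) = 256.00/37.00 = 6.9189.
W = Q_C/COP_R = 791/6.9189 = 114 kJ.

W_in ≈ 114 kJ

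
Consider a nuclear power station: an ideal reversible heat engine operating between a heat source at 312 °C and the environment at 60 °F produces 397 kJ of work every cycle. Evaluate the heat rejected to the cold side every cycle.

T_H = 312 °C → 312 + 273.15 = 585.15 K.
T_C = 60 °F → (60 − 32) × 5/9 = 15.56 °C = 288.71 K.
Carnot efficiency: η = 1 − T_C/T_H = 1 − 288.71/585.15 = 0.5066.
Since Q_C/Q_H = T_C/T_H and Q_H = W/η, Q_C = W·T_C/(T_H − T_C) = 397 × 288.71/296.44 = 386.6 kJ.

Q_C ≈ 386.6 kJ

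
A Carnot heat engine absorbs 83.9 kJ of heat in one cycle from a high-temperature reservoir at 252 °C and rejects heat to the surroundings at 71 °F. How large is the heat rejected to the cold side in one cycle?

T_H = 252 °C → 252 + 273.15 = 525.15 K.
T_C = 71 °F → (71 − 32) × 5/9 = 21.67 °C = 294.82 K.
η_rev = 1 − T_C/T_H = 1 − 294.82/525.15 = 0.4386.
For a reversible cycle Q_C/Q_H = T_C/T_H, so Q_C = 83.9 × 294.82/525.15 = 47.1 kJ.

Q_C ≈ 47.1 kJ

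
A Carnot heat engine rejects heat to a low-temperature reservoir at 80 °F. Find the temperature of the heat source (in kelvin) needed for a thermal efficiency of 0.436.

T_H ≈ 532 K

T_C = 80 °F → (80 − 32) × 5/9 = 26.67 °C = 299.82 K.
From η = 1 − T_C/T_H, solving for T_H gives T_H = T_C/(1 − η) = 299.82/(1 − 0.436) = 532 K.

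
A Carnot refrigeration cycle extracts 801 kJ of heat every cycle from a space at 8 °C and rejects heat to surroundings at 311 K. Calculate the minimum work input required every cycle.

W_in ≈ 85.0 kJ

T_C = 8 °C → 8 + 273.15 = 281.15 K.
Carnot COP: COP_R = T_C/(T_H − T_C) = 281.15/29.85 = 9.4188.
W = Q_C/COP_R = 801/9.4188 = 85.0 kJ.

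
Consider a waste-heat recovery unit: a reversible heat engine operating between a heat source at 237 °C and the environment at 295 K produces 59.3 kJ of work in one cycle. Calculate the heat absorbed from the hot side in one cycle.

Q_H ≈ 141 kJ

T_H = 237 °C → 237 + 273.15 = 510.15 K.
Carnot efficiency: η = 1 − T_C/T_H = 1 − 295.00/510.15 = 0.4217.
Q_H = W/η = 59.3/0.4217 = 141 kJ.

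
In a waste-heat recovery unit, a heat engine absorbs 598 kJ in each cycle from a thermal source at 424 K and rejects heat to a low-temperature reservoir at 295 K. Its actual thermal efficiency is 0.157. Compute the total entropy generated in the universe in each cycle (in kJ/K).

W = η·Q_H = 0.157 × 598 = 93.89 kJ, so Q_C = Q_H − W = 504.1 kJ.
Entropy balance on the reservoirs: −Q_H/T_H = -1.410 kJ/K, +Q_C/T_C = 1.709 kJ/K.
ΔS_univ = −Q_H/T_H + Q_C/T_C = 0.2985 kJ/K (> 0, since η = 0.157 < η_Carnot = 0.304).

ΔS_univ ≈ 0.2985 kJ/K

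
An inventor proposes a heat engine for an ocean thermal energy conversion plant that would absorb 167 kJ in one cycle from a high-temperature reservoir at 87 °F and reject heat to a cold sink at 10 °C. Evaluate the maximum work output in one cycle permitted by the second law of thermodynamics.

T_H = 87 °F → (87 − 32) × 5/9 = 30.56 °C = 303.71 K.
T_C = 10 °C → 10 + 273.15 = 283.15 K.
No engine can exceed the Carnot limit: η_max = 1 − T_C/T_H = 1 − 283.15/303.71 = 0.0677.
W_max = η_max · Q_H = 0.0677 × 167 = 11.30 kJ.

W_max ≈ 11.30 kJ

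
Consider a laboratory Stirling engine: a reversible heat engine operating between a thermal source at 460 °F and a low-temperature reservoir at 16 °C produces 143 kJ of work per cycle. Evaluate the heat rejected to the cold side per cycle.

T_H = 460 °F → (460 − 32) × 5/9 = 237.78 °C = 510.93 K.
T_C = 16 °C → 16 + 273.15 = 289.15 K.
Since the cycle is reversible, η = 1 − T_C/T_H = 1 − 289.15/510.93 = 0.4341.
Since Q_C/Q_H = T_C/T_H and Q_H = W/η, Q_C = W·T_C/(T_H − T_C) = 143 × 289.15/221.78 = 186.4 kJ.

Q_C ≈ 186.4 kJ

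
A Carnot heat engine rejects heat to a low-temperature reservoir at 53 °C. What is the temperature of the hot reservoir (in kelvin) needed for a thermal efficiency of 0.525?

T_H ≈ 687 K

T_C = 53 °C → 53 + 273.15 = 326.15 K.
From η = 1 − T_C/T_H, solving for T_H gives T_H = T_C/(1 − η) = 326.15/(1 − 0.525) = 687 K.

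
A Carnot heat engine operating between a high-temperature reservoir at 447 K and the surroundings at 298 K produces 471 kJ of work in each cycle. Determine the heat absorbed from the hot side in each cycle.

Q_H ≈ 1410 kJ

η_rev = 1 − T_C/T_H = 1 − 298.00/447.00 = 0.3333.
Q_H = W/η = 471/0.3333 = 1410 kJ.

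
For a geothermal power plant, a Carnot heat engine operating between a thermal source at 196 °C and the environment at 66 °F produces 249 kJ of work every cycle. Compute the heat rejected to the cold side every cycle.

T_H = 196 °C → 196 + 273.15 = 469.15 K.
T_C = 66 °F → (66 − 32) × 5/9 = 18.89 °C = 292.04 K.
For a reversible engine, η = 1 − T_C/T_H = 1 − 292.04/469.15 = 0.3775.
Since Q_C/Q_H = T_C/T_H and Q_H = W/η, Q_C = W·T_C/(T_H − T_C) = 249 × 292.04/177.11 = 411 kJ.

Q_C ≈ 411 kJ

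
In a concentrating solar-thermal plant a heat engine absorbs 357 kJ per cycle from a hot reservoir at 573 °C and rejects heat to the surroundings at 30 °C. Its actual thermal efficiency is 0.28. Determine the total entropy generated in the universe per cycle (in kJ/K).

ΔS_univ ≈ 0.4260 kJ/K

T_H = 573 °C → 573 + 273.15 = 846.15 K.
T_C = 30 °C → 30 + 273.15 = 303.15 K.
W = η·Q_H = 0.28 × 357 = 99.96 kJ, so Q_C = Q_H − W = 257.0 kJ.
Reservoir entropy changes: ΔS_H = −Q_H/T_H = −357/846.15 = -0.4219 kJ/K and ΔS_C = +Q_C/T_C = 257.0/303.15 = 0.8479 kJ/K.
ΔS_univ = −Q_H/T_H + Q_C/T_C = 0.4260 kJ/K (> 0, since η = 0.28 < η_Carnot = 0.642).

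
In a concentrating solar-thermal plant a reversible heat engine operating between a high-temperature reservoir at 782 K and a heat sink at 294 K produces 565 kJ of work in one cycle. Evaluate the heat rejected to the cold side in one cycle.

η_rev = 1 − T_C/T_H = 1 − 294.00/782.00 = 0.6240.
Since Q_C/Q_H = T_C/T_H and Q_H = W/η, Q_C = W·T_C/(T_H − T_C) = 565 × 294.00/488.00 = 340 kJ.

Q_C ≈ 340 kJ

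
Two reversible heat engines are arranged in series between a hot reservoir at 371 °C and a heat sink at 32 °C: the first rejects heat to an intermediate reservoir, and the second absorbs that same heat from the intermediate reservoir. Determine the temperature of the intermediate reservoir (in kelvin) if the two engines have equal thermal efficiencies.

T_m ≈ 443.4 K

T_H = 371 °C → 371 + 273.15 = 644.15 K.
T_C = 32 °C → 32 + 273.15 = 305.15 K.
Equal efficiencies require 1 − T_m/T_H = 1 − T_C/T_m, i.e. T_m/T_H = T_C/T_m, so T_m = √(T_H·T_C) = √(644.15 × 305.15) = 443.4 K.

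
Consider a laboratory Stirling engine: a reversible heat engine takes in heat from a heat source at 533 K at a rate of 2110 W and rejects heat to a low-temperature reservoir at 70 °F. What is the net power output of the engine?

T_C = 70 °F → (70 − 32) × 5/9 = 21.11 °C = 294.26 K.
Carnot efficiency: η = 1 − T_C/T_H = 1 − 294.26/533.00 = 0.4479.
W = η·Q_H = 0.4479 × 2110 = 945 W.

Ẇ ≈ 945 W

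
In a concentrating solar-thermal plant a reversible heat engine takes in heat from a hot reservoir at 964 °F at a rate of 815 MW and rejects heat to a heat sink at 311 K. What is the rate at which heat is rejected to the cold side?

Q̇_C ≈ 320.5 MW

T_H = 964 °F → (964 − 32) × 5/9 = 517.78 °C = 790.93 K.
For a reversible engine, η = 1 − T_C/T_H = 1 − 311.00/790.93 = 0.6068.
For a reversible cycle Q_C/Q_H = T_C/T_H, so Q_C = 815 × 311.00/790.93 = 320.5 MW.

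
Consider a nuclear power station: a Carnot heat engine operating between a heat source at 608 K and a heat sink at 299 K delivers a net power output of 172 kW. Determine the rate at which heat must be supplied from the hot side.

Carnot efficiency: η = 1 − T_C/T_H = 1 − 299.00/608.00 = 0.5082.
Q_H = W/η = 172/0.5082 = 338.4 kW.

Q̇_H ≈ 338.4 kW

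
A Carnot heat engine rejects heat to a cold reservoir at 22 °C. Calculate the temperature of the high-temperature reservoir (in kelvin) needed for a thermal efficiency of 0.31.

T_H ≈ 428 K

T_C = 22 °C → 22 + 273.15 = 295.15 K.
From η = 1 − T_C/T_H, solving for T_H gives T_H = T_C/(1 − η) = 295.15/(1 − 0.31) = 428 K.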